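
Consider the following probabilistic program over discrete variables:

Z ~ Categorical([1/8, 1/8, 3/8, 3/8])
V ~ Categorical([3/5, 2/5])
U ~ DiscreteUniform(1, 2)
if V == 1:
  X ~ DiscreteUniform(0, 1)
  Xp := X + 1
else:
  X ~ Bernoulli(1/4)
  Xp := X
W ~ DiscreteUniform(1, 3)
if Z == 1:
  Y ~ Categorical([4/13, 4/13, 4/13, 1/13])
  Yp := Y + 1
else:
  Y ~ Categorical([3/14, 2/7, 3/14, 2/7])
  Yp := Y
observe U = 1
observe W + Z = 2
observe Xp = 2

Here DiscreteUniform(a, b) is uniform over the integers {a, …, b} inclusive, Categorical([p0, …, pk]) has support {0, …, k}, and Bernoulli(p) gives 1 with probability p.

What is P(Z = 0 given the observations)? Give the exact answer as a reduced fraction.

P(Z = 0 | obs) = 1/2

Enumerate traces; 8 have nonzero weight after conditioning:
  (Z=0, V=1, U=1, X=1, W=2, Y=0) weight 1/1120
  (Z=0, V=1, U=1, X=1, W=2, Y=1) weight 1/840
  (Z=0, V=1, U=1, X=1, W=2, Y=2) weight 1/1120
  (Z=0, V=1, U=1, X=1, W=2, Y=3) weight 1/840
  (Z=1, V=1, U=1, X=1, W=1, Y=0) weight 1/780
  (Z=1, V=1, U=1, X=1, W=1, Y=1) weight 1/780
  (Z=1, V=1, U=1, X=1, W=1, Y=2) weight 1/780
  (Z=1, V=1, U=1, X=1, W=1, Y=3) weight 1/3120
Group by Z:
  weight(Z=0) = 1/240
  weight(Z=1) = 1/240
Total weight = 1/240 + 1/240 = 1/120
P(Z=0 | obs) = 1/240 / 1/120 = 1/2
P(Z=1 | obs) = 1/240 / 1/120 = 1/2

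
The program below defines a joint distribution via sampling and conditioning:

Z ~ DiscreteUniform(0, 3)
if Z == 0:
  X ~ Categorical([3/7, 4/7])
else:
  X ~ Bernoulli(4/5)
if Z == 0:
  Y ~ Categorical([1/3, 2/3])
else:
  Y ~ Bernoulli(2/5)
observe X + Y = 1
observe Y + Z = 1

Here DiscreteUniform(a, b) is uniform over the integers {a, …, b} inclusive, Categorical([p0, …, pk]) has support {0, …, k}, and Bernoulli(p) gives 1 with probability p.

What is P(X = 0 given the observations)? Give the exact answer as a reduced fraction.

P(X = 0 | obs) = 25/67

Enumerate traces; 2 have nonzero weight after conditioning:
  (Z=0, X=0, Y=1) weight 1/14
  (Z=1, X=1, Y=0) weight 3/25
Group by X:
  weight(X=0) = 1/14
  weight(X=1) = 3/25
Total weight = 1/14 + 3/25 = 67/350
P(X=0 | obs) = 1/14 / 67/350 = 25/67
P(X=1 | obs) = 3/25 / 67/350 = 42/67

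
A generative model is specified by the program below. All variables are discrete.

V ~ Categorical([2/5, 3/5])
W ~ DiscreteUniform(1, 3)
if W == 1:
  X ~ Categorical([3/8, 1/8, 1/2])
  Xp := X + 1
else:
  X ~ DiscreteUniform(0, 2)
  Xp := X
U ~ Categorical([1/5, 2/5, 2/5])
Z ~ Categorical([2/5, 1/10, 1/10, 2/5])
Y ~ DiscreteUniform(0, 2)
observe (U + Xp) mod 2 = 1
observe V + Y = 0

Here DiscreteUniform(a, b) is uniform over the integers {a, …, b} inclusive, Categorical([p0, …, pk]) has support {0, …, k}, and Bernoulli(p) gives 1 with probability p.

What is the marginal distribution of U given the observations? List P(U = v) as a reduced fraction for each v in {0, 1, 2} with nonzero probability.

P(U=0) = 37/181, P(U=1) = 70/181, P(U=2) = 74/181

Enumerate traces; 52 have nonzero weight after conditioning:
  (V=0, W=1, X=0, U=0, Z=0, Y=0) weight 1/750
  (V=0, W=1, X=0, U=0, Z=1, Y=0) weight 1/3000
  (V=0, W=1, X=0, U=0, Z=2, Y=0) weight 1/3000
  (V=0, W=1, X=0, U=0, Z=3, Y=0) weight 1/750
  (V=0, W=1, X=0, U=2, Z=0, Y=0) weight 1/375
  (V=0, W=1, X=0, U=2, Z=1, Y=0) weight 1/1500
  (V=0, W=1, X=0, U=2, Z=2, Y=0) weight 1/1500
  (V=0, W=1, X=0, U=2, Z=3, Y=0) weight 1/375
  (V=0, W=1, X=1, U=1, Z=0, Y=0) weight 1/1125
  … 43 more
Group by U:
  weight(U=0) = 37/2700
  weight(U=1) = 7/270
  weight(U=2) = 37/1350
Total weight = 37/2700 + 7/270 + 37/1350 = 181/2700
P(U=0 | obs) = 37/2700 / 181/2700 = 37/181
P(U=1 | obs) = 7/270 / 181/2700 = 70/181
P(U=2 | obs) = 37/1350 / 181/2700 = 74/181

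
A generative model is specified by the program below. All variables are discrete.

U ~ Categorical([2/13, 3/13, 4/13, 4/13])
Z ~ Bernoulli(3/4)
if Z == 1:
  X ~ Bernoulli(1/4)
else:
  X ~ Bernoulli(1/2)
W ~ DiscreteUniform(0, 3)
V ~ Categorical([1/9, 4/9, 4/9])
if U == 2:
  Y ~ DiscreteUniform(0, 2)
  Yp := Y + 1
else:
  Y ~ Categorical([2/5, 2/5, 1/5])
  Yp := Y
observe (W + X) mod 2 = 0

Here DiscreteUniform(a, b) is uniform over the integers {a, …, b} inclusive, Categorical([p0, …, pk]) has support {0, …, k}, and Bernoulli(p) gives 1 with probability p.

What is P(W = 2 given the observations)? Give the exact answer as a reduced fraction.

Enumerate traces; 288 have nonzero weight after conditioning:
  (U=0, Z=0, X=0, W=0, V=0, Y=0) weight 1/4680
  (U=0, Z=0, X=0, W=0, V=0, Y=1) weight 1/4680
  (U=0, Z=0, X=0, W=0, V=0, Y=2) weight 1/9360
  (U=0, Z=0, X=0, W=0, V=1, Y=0) weight 1/1170
  (U=0, Z=0, X=0, W=0, V=1, Y=1) weight 1/1170
  (U=0, Z=0, X=0, W=0, V=1, Y=2) weight 1/2340
  (U=0, Z=0, X=0, W=0, V=2, Y=0) weight 1/1170
  (U=0, Z=0, X=0, W=0, V=2, Y=1) weight 1/1170
  (U=0, Z=0, X=0, W=2, V=0, Y=0) weight 1/4680
  (U=0, Z=0, X=1, W=1, V=0, Y=0) weight 1/4680
  … 278 more
Group by W:
  weight(W=0) = 11/64
  weight(W=1) = 5/64
  weight(W=2) = 11/64
  weight(W=3) = 5/64
Total weight = 11/64 + 5/64 + 11/64 + 5/64 = 1/2
P(W=0 | obs) = 11/64 / 1/2 = 11/32
P(W=1 | obs) = 5/64 / 1/2 = 5/32
P(W=2 | obs) = 11/64 / 1/2 = 11/32
P(W=3 | obs) = 5/64 / 1/2 = 5/32

P(W = 2 | obs) = 11/32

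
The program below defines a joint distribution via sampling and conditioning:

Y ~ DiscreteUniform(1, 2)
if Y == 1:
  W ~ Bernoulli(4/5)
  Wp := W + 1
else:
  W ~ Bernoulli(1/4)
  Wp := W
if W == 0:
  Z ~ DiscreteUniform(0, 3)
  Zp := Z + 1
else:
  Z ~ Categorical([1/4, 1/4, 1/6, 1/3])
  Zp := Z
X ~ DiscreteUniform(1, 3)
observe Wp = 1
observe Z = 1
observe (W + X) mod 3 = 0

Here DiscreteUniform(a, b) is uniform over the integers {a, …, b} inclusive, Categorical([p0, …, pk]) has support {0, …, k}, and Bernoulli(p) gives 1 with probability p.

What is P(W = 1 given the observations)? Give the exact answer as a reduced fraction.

Enumerate traces; 2 have nonzero weight after conditioning:
  (Y=1, W=0, Z=1, X=3) weight 1/120
  (Y=2, W=1, Z=1, X=2) weight 1/96
Group by W:
  weight(W=0) = 1/120
  weight(W=1) = 1/96
Total weight = 1/120 + 1/96 = 3/160
P(W=0 | obs) = 1/120 / 3/160 = 4/9
P(W=1 | obs) = 1/96 / 3/160 = 5/9

P(W = 1 | obs) = 5/9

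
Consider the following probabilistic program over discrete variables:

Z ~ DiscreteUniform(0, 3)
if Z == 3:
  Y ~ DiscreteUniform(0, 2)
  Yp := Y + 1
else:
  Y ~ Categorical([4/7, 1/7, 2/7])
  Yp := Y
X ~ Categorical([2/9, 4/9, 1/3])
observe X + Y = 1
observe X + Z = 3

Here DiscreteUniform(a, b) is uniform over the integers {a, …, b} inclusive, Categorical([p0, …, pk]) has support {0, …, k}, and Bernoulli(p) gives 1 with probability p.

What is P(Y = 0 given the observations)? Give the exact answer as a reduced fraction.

Enumerate traces; 2 have nonzero weight after conditioning:
  (Z=2, Y=0, X=1) weight 4/63
  (Z=3, Y=1, X=0) weight 1/54
Group by Y:
  weight(Y=0) = 4/63
  weight(Y=1) = 1/54
Total weight = 4/63 + 1/54 = 31/378
P(Y=0 | obs) = 4/63 / 31/378 = 24/31
P(Y=1 | obs) = 1/54 / 31/378 = 7/31

P(Y = 0 | obs) = 24/31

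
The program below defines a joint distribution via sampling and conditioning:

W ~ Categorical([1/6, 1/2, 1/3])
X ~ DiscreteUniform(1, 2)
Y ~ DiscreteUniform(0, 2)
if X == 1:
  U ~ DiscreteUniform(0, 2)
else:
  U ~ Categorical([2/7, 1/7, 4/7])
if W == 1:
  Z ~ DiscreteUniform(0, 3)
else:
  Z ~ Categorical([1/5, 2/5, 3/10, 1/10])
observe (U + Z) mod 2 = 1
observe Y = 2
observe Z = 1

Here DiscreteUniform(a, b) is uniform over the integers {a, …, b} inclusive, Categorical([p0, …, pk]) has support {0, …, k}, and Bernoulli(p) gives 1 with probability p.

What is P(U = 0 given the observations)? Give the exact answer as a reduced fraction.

Enumerate traces; 12 have nonzero weight after conditioning:
  (W=0, X=1, Y=2, U=0, Z=1) weight 1/270
  (W=0, X=1, Y=2, U=2, Z=1) weight 1/270
  (W=0, X=2, Y=2, U=0, Z=1) weight 1/315
  (W=0, X=2, Y=2, U=2, Z=1) weight 2/315
  (W=1, X=1, Y=2, U=0, Z=1) weight 1/144
  (W=1, X=1, Y=2, U=2, Z=1) weight 1/144
  (W=1, X=2, Y=2, U=0, Z=1) weight 1/168
  (W=1, X=2, Y=2, U=2, Z=1) weight 1/84
  … 4 more
Group by U:
  weight(U=0) = 169/5040
  weight(U=2) = 247/5040
Total weight = 169/5040 + 247/5040 = 26/315
P(U=0 | obs) = 169/5040 / 26/315 = 13/32
P(U=2 | obs) = 247/5040 / 26/315 = 19/32

P(U = 0 | obs) = 13/32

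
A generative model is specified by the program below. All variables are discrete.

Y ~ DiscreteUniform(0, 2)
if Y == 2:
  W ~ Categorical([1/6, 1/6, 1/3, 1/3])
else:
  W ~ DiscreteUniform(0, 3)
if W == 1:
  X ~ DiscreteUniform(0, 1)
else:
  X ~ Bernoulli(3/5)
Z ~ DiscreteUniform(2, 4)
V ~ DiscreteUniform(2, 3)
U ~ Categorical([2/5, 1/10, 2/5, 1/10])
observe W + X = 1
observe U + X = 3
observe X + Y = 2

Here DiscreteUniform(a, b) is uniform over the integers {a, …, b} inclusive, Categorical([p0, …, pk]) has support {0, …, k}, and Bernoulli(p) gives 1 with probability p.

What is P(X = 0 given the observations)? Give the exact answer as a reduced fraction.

Enumerate traces; 12 have nonzero weight after conditioning:
  (Y=1, W=0, X=1, Z=2, V=2, U=2) weight 1/300
  (Y=1, W=0, X=1, Z=2, V=3, U=2) weight 1/300
  (Y=1, W=0, X=1, Z=3, V=2, U=2) weight 1/300
  (Y=1, W=0, X=1, Z=3, V=3, U=2) weight 1/300
  (Y=1, W=0, X=1, Z=4, V=2, U=2) weight 1/300
  (Y=1, W=0, X=1, Z=4, V=3, U=2) weight 1/300
  (Y=2, W=1, X=0, Z=2, V=2, U=3) weight 1/2160
  (Y=2, W=1, X=0, Z=2, V=3, U=3) weight 1/2160
  … 4 more
Group by X:
  weight(X=0) = 1/360
  weight(X=1) = 1/50
Total weight = 1/360 + 1/50 = 41/1800
P(X=0 | obs) = 1/360 / 41/1800 = 5/41
P(X=1 | obs) = 1/50 / 41/1800 = 36/41

P(X = 0 | obs) = 5/41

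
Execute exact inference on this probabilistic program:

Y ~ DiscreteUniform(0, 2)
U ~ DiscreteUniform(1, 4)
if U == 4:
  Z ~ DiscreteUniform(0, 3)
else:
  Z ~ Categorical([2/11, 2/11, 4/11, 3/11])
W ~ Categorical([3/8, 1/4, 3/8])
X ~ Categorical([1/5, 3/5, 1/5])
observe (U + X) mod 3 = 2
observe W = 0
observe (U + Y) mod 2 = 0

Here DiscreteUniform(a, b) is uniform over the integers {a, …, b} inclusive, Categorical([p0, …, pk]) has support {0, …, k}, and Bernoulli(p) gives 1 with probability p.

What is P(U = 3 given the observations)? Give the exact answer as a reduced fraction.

P(U = 3 | obs) = 1/12

Enumerate traces; 24 have nonzero weight after conditioning:
  (Y=0, U=2, Z=0, W=0, X=0) weight 1/880
  (Y=0, U=2, Z=1, W=0, X=0) weight 1/880
  (Y=0, U=2, Z=2, W=0, X=0) weight 1/440
  (Y=0, U=2, Z=3, W=0, X=0) weight 3/1760
  (Y=0, U=4, Z=0, W=0, X=1) weight 3/640
  (Y=0, U=4, Z=1, W=0, X=1) weight 3/640
  (Y=0, U=4, Z=2, W=0, X=1) weight 3/640
  (Y=0, U=4, Z=3, W=0, X=1) weight 3/640
  (Y=1, U=1, Z=0, W=0, X=1) weight 3/880
  (Y=1, U=3, Z=0, W=0, X=2) weight 1/880
  … 14 more
Group by U:
  weight(U=1) = 3/160
  weight(U=2) = 1/80
  weight(U=3) = 1/160
  weight(U=4) = 3/80
Total weight = 3/160 + 1/80 + 1/160 + 3/80 = 3/40
P(U=1 | obs) = 3/160 / 3/40 = 1/4
P(U=2 | obs) = 1/80 / 3/40 = 1/6
P(U=3 | obs) = 1/160 / 3/40 = 1/12
P(U=4 | obs) = 3/80 / 3/40 = 1/2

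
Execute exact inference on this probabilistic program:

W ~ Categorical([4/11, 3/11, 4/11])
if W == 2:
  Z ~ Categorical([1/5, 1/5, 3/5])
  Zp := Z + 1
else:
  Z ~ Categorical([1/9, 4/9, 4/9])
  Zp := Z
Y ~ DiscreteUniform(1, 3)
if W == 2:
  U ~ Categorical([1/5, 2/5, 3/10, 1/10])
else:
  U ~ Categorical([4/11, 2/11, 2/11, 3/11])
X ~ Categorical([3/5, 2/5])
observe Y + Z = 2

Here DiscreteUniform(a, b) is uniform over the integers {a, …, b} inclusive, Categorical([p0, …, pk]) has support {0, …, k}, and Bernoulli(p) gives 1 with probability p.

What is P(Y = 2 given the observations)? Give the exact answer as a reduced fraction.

P(Y = 2 | obs) = 71/247

Enumerate traces; 48 have nonzero weight after conditioning:
  (W=0, Z=0, Y=2, U=0, X=0) weight 16/5445
  (W=0, Z=0, Y=2, U=0, X=1) weight 32/16335
  (W=0, Z=0, Y=2, U=1, X=0) weight 8/5445
  (W=0, Z=0, Y=2, U=1, X=1) weight 16/16335
  (W=0, Z=0, Y=2, U=2, X=0) weight 8/5445
  (W=0, Z=0, Y=2, U=2, X=1) weight 16/16335
  (W=0, Z=0, Y=2, U=3, X=0) weight 4/1815
  (W=0, Z=0, Y=2, U=3, X=1) weight 8/5445
  (W=0, Z=1, Y=1, U=0, X=0) weight 64/5445
  … 39 more
Group by Y:
  weight(Y=1) = 16/135
  weight(Y=2) = 71/1485
Total weight = 16/135 + 71/1485 = 247/1485
P(Y=1 | obs) = 16/135 / 247/1485 = 176/247
P(Y=2 | obs) = 71/1485 / 247/1485 = 71/247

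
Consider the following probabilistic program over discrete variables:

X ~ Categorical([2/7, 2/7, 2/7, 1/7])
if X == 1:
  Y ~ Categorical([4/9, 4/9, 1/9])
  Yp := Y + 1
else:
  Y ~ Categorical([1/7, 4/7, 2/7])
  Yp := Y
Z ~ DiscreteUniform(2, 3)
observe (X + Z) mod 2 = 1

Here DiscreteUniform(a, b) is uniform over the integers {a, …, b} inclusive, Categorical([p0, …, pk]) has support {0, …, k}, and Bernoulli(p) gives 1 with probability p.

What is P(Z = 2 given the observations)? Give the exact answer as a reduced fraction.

Enumerate traces; 12 have nonzero weight after conditioning:
  (X=0, Y=0, Z=3) weight 1/49
  (X=0, Y=1, Z=3) weight 4/49
  (X=0, Y=2, Z=3) weight 2/49
  (X=1, Y=0, Z=2) weight 4/63
  (X=1, Y=1, Z=2) weight 4/63
  (X=1, Y=2, Z=2) weight 1/63
  (X=2, Y=0, Z=3) weight 1/49
  (X=2, Y=1, Z=3) weight 4/49
  … 4 more
Group by Z:
  weight(Z=2) = 3/14
  weight(Z=3) = 2/7
Total weight = 3/14 + 2/7 = 1/2
P(Z=2 | obs) = 3/14 / 1/2 = 3/7
P(Z=3 | obs) = 2/7 / 1/2 = 4/7

P(Z = 2 | obs) = 3/7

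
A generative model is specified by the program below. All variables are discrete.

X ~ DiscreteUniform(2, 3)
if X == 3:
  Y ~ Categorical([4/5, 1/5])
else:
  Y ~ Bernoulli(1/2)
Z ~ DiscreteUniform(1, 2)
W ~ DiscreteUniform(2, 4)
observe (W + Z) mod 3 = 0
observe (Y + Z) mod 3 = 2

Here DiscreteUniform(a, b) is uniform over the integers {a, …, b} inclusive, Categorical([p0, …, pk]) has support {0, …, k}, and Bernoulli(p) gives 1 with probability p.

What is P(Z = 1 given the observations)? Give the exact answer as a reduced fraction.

Enumerate traces; 4 have nonzero weight after conditioning:
  (X=2, Y=0, Z=2, W=4) weight 1/24
  (X=2, Y=1, Z=1, W=2) weight 1/24
  (X=3, Y=0, Z=2, W=4) weight 1/15
  (X=3, Y=1, Z=1, W=2) weight 1/60
Group by Z:
  weight(Z=1) = 7/120
  weight(Z=2) = 13/120
Total weight = 7/120 + 13/120 = 1/6
P(Z=1 | obs) = 7/120 / 1/6 = 7/20
P(Z=2 | obs) = 13/120 / 1/6 = 13/20

P(Z = 1 | obs) = 7/20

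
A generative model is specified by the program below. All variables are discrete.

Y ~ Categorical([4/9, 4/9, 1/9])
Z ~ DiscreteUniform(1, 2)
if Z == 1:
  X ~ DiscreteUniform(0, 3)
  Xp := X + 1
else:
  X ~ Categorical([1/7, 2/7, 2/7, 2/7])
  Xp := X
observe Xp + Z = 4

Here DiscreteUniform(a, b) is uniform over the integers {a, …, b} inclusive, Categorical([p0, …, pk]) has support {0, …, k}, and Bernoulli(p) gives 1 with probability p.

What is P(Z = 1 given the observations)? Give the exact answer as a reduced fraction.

Enumerate traces; 6 have nonzero weight after conditioning:
  (Y=0, Z=1, X=2) weight 1/18
  (Y=0, Z=2, X=2) weight 4/63
  (Y=1, Z=1, X=2) weight 1/18
  (Y=1, Z=2, X=2) weight 4/63
  (Y=2, Z=1, X=2) weight 1/72
  (Y=2, Z=2, X=2) weight 1/63
Group by Z:
  weight(Z=1) = 1/8
  weight(Z=2) = 1/7
Total weight = 1/8 + 1/7 = 15/56
P(Z=1 | obs) = 1/8 / 15/56 = 7/15
P(Z=2 | obs) = 1/7 / 15/56 = 8/15

P(Z = 1 | obs) = 7/15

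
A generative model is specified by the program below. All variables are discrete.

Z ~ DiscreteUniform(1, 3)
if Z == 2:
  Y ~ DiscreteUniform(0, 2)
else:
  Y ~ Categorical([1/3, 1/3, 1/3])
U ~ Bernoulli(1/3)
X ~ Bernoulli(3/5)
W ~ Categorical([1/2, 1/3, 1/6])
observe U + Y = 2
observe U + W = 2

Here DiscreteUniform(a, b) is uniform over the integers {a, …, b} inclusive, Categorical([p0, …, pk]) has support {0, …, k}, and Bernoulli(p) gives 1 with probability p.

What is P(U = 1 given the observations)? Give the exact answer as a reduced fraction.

Enumerate traces; 12 have nonzero weight after conditioning:
  (Z=1, Y=1, U=1, X=0, W=1) weight 2/405
  (Z=1, Y=1, U=1, X=1, W=1) weight 1/135
  (Z=1, Y=2, U=0, X=0, W=2) weight 2/405
  (Z=1, Y=2, U=0, X=1, W=2) weight 1/135
  (Z=2, Y=1, U=1, X=0, W=1) weight 2/405
  (Z=2, Y=1, U=1, X=1, W=1) weight 1/135
  (Z=2, Y=2, U=0, X=0, W=2) weight 2/405
  (Z=2, Y=2, U=0, X=1, W=2) weight 1/135
  … 4 more
Group by U:
  weight(U=0) = 1/27
  weight(U=1) = 1/27
Total weight = 1/27 + 1/27 = 2/27
P(U=0 | obs) = 1/27 / 2/27 = 1/2
P(U=1 | obs) = 1/27 / 2/27 = 1/2

P(U = 1 | obs) = 1/2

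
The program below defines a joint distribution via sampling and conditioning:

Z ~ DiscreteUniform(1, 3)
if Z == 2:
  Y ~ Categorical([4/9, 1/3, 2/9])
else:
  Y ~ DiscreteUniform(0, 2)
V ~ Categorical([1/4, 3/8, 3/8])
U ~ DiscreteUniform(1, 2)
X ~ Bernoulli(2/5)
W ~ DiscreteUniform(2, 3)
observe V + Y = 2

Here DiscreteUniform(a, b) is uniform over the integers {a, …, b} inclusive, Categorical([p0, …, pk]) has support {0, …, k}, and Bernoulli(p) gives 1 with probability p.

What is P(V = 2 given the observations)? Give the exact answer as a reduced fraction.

Enumerate traces; 72 have nonzero weight after conditioning:
  (Z=1, Y=0, V=2, U=1, X=0, W=2) weight 1/160
  (Z=1, Y=0, V=2, U=1, X=0, W=3) weight 1/160
  (Z=1, Y=0, V=2, U=1, X=1, W=2) weight 1/240
  (Z=1, Y=0, V=2, U=1, X=1, W=3) weight 1/240
  (Z=1, Y=0, V=2, U=2, X=0, W=2) weight 1/160
  (Z=1, Y=0, V=2, U=2, X=0, W=3) weight 1/160
  (Z=1, Y=0, V=2, U=2, X=1, W=2) weight 1/240
  (Z=1, Y=0, V=2, U=2, X=1, W=3) weight 1/240
  (Z=1, Y=1, V=1, U=1, X=0, W=2) weight 1/160
  (Z=1, Y=2, V=0, U=1, X=0, W=2) weight 1/240
  … 62 more
Group by V:
  weight(V=0) = 2/27
  weight(V=1) = 1/8
  weight(V=2) = 5/36
Total weight = 2/27 + 1/8 + 5/36 = 73/216
P(V=0 | obs) = 2/27 / 73/216 = 16/73
P(V=1 | obs) = 1/8 / 73/216 = 27/73
P(V=2 | obs) = 5/36 / 73/216 = 30/73

P(V = 2 | obs) = 30/73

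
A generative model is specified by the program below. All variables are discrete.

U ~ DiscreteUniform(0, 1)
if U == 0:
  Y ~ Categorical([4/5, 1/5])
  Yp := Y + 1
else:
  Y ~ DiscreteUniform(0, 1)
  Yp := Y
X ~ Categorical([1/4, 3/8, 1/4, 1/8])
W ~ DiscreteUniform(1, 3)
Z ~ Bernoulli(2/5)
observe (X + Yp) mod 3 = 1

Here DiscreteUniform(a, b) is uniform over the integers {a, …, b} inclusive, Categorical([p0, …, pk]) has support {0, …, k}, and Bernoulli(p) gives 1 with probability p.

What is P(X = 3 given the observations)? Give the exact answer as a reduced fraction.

Enumerate traces; 36 have nonzero weight after conditioning:
  (U=0, Y=0, X=0, W=1, Z=0) weight 1/50
  (U=0, Y=0, X=0, W=1, Z=1) weight 1/75
  (U=0, Y=0, X=0, W=2, Z=0) weight 1/50
  (U=0, Y=0, X=0, W=2, Z=1) weight 1/75
  (U=0, Y=0, X=0, W=3, Z=0) weight 1/50
  (U=0, Y=0, X=0, W=3, Z=1) weight 1/75
  (U=0, Y=0, X=3, W=1, Z=0) weight 1/100
  (U=0, Y=0, X=3, W=1, Z=1) weight 1/150
  (U=0, Y=1, X=2, W=1, Z=0) weight 1/200
  (U=1, Y=0, X=1, W=1, Z=0) weight 3/160
  … 26 more
Group by X:
  weight(X=0) = 13/80
  weight(X=1) = 3/32
  weight(X=2) = 1/40
  weight(X=3) = 13/160
Total weight = 13/80 + 3/32 + 1/40 + 13/160 = 29/80
P(X=0 | obs) = 13/80 / 29/80 = 13/29
P(X=1 | obs) = 3/32 / 29/80 = 15/58
P(X=2 | obs) = 1/40 / 29/80 = 2/29
P(X=3 | obs) = 13/160 / 29/80 = 13/58

P(X = 3 | obs) = 13/58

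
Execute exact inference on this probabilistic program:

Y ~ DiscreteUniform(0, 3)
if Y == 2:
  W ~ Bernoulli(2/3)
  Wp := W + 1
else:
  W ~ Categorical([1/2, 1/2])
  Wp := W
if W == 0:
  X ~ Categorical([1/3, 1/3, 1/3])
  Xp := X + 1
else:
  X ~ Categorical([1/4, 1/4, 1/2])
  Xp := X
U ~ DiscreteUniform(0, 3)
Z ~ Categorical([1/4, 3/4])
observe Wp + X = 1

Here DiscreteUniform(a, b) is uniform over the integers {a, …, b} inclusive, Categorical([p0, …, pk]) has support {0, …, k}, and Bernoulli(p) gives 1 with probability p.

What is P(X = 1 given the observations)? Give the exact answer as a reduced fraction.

Enumerate traces; 56 have nonzero weight after conditioning:
  (Y=0, W=0, X=1, U=0, Z=0) weight 1/384
  (Y=0, W=0, X=1, U=0, Z=1) weight 1/128
  (Y=0, W=0, X=1, U=1, Z=0) weight 1/384
  (Y=0, W=0, X=1, U=1, Z=1) weight 1/128
  (Y=0, W=0, X=1, U=2, Z=0) weight 1/384
  (Y=0, W=0, X=1, U=2, Z=1) weight 1/128
  (Y=0, W=0, X=1, U=3, Z=0) weight 1/384
  (Y=0, W=0, X=1, U=3, Z=1) weight 1/128
  (Y=0, W=1, X=0, U=0, Z=0) weight 1/512
  … 47 more
Group by X:
  weight(X=0) = 35/288
  weight(X=1) = 1/8
Total weight = 35/288 + 1/8 = 71/288
P(X=0 | obs) = 35/288 / 71/288 = 35/71
P(X=1 | obs) = 1/8 / 71/288 = 36/71

P(X = 1 | obs) = 36/71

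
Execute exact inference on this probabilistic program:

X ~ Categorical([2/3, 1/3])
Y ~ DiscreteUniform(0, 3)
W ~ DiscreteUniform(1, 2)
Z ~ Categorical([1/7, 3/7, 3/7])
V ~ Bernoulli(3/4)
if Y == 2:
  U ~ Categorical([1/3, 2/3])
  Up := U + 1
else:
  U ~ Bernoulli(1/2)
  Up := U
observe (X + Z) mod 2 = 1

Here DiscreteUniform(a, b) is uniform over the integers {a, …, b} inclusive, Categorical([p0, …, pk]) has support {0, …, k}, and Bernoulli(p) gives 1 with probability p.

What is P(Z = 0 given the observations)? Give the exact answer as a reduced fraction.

P(Z = 0 | obs) = 1/10

Enumerate traces; 96 have nonzero weight after conditioning:
  (X=0, Y=0, W=1, Z=1, V=0, U=0) weight 1/224
  (X=0, Y=0, W=1, Z=1, V=0, U=1) weight 1/224
  (X=0, Y=0, W=1, Z=1, V=1, U=0) weight 3/224
  (X=0, Y=0, W=1, Z=1, V=1, U=1) weight 3/224
  (X=0, Y=0, W=2, Z=1, V=0, U=0) weight 1/224
  (X=0, Y=0, W=2, Z=1, V=0, U=1) weight 1/224
  (X=0, Y=0, W=2, Z=1, V=1, U=0) weight 3/224
  (X=0, Y=0, W=2, Z=1, V=1, U=1) weight 3/224
  (X=1, Y=0, W=1, Z=0, V=0, U=0) weight 1/1344
  (X=1, Y=0, W=1, Z=2, V=0, U=0) weight 1/448
  … 86 more
Group by Z:
  weight(Z=0) = 1/21
  weight(Z=1) = 2/7
  weight(Z=2) = 1/7
Total weight = 1/21 + 2/7 + 1/7 = 10/21
P(Z=0 | obs) = 1/21 / 10/21 = 1/10
P(Z=1 | obs) = 2/7 / 10/21 = 3/5
P(Z=2 | obs) = 1/7 / 10/21 = 3/10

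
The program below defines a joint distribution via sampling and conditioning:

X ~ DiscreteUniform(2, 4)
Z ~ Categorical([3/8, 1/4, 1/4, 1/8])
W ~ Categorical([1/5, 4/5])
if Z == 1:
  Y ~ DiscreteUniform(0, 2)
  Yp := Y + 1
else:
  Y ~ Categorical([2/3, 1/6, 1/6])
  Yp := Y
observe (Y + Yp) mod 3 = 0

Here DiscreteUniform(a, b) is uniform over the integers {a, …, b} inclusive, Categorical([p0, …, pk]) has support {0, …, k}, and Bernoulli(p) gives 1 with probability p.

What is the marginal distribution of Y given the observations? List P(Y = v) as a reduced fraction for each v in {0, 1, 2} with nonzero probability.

Enumerate traces; 24 have nonzero weight after conditioning:
  (X=2, Z=0, W=0, Y=0) weight 1/60
  (X=2, Z=0, W=1, Y=0) weight 1/15
  (X=2, Z=1, W=0, Y=1) weight 1/180
  (X=2, Z=1, W=1, Y=1) weight 1/45
  (X=2, Z=2, W=0, Y=0) weight 1/90
  (X=2, Z=2, W=1, Y=0) weight 2/45
  (X=2, Z=3, W=0, Y=0) weight 1/180
  (X=2, Z=3, W=1, Y=0) weight 1/45
  … 16 more
Group by Y:
  weight(Y=0) = 1/2
  weight(Y=1) = 1/12
Total weight = 1/2 + 1/12 = 7/12
P(Y=0 | obs) = 1/2 / 7/12 = 6/7
P(Y=1 | obs) = 1/12 / 7/12 = 1/7

P(Y=0) = 6/7, P(Y=1) = 1/7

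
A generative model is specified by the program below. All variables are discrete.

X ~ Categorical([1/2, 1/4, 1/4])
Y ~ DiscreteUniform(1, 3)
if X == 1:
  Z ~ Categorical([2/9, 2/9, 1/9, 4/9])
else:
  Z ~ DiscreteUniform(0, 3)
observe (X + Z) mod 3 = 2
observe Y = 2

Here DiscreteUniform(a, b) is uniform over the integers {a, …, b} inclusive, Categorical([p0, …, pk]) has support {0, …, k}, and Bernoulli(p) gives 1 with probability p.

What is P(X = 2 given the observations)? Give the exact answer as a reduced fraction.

Enumerate traces; 4 have nonzero weight after conditioning:
  (X=0, Y=2, Z=2) weight 1/24
  (X=1, Y=2, Z=1) weight 1/54
  (X=2, Y=2, Z=0) weight 1/48
  (X=2, Y=2, Z=3) weight 1/48
Group by X:
  weight(X=0) = 1/24
  weight(X=1) = 1/54
  weight(X=2) = 1/24
Total weight = 1/24 + 1/54 + 1/24 = 11/108
P(X=0 | obs) = 1/24 / 11/108 = 9/22
P(X=1 | obs) = 1/54 / 11/108 = 2/11
P(X=2 | obs) = 1/24 / 11/108 = 9/22

P(X = 2 | obs) = 9/22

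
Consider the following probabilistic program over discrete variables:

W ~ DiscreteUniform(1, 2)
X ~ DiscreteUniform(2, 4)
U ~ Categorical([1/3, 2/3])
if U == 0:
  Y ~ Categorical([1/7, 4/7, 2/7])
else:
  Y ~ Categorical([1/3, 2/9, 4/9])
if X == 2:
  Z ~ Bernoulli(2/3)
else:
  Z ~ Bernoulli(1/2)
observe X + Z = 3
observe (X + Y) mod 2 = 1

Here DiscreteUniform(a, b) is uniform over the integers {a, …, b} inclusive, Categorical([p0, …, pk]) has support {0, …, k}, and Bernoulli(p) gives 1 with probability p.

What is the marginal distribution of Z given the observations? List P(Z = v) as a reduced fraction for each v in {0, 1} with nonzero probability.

P(Z=0) = 375/631, P(Z=1) = 256/631

Enumerate traces; 12 have nonzero weight after conditioning:
  (W=1, X=2, U=0, Y=1, Z=1) weight 4/189
  (W=1, X=2, U=1, Y=1, Z=1) weight 4/243
  (W=1, X=3, U=0, Y=0, Z=0) weight 1/252
  (W=1, X=3, U=0, Y=2, Z=0) weight 1/126
  (W=1, X=3, U=1, Y=0, Z=0) weight 1/54
  (W=1, X=3, U=1, Y=2, Z=0) weight 2/81
  (W=2, X=2, U=0, Y=1, Z=1) weight 4/189
  (W=2, X=2, U=1, Y=1, Z=1) weight 4/243
  … 4 more
Group by Z:
  weight(Z=0) = 125/1134
  weight(Z=1) = 128/1701
Total weight = 125/1134 + 128/1701 = 631/3402
P(Z=0 | obs) = 125/1134 / 631/3402 = 375/631
P(Z=1 | obs) = 128/1701 / 631/3402 = 256/631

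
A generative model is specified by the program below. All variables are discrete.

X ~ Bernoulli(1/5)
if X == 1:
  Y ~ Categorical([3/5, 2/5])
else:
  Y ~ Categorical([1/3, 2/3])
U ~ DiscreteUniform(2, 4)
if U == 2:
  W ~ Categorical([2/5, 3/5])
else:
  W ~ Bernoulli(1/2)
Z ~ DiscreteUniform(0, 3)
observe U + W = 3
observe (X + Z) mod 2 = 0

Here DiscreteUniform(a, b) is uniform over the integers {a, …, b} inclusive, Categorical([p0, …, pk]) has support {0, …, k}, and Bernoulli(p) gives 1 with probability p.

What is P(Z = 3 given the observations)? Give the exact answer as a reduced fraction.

P(Z = 3 | obs) = 1/10

Enumerate traces; 16 have nonzero weight after conditioning:
  (X=0, Y=0, U=2, W=1, Z=0) weight 1/75
  (X=0, Y=0, U=2, W=1, Z=2) weight 1/75
  (X=0, Y=0, U=3, W=0, Z=0) weight 1/90
  (X=0, Y=0, U=3, W=0, Z=2) weight 1/90
  (X=0, Y=1, U=2, W=1, Z=0) weight 2/75
  (X=0, Y=1, U=2, W=1, Z=2) weight 2/75
  (X=0, Y=1, U=3, W=0, Z=0) weight 1/45
  (X=0, Y=1, U=3, W=0, Z=2) weight 1/45
  (X=1, Y=0, U=2, W=1, Z=1) weight 3/500
  (X=1, Y=0, U=2, W=1, Z=3) weight 3/500
  … 6 more
Group by Z:
  weight(Z=0) = 11/150
  weight(Z=1) = 11/600
  weight(Z=2) = 11/150
  weight(Z=3) = 11/600
Total weight = 11/150 + 11/600 + 11/150 + 11/600 = 11/60
P(Z=0 | obs) = 11/150 / 11/60 = 2/5
P(Z=1 | obs) = 11/600 / 11/60 = 1/10
P(Z=2 | obs) = 11/150 / 11/60 = 2/5
P(Z=3 | obs) = 11/600 / 11/60 = 1/10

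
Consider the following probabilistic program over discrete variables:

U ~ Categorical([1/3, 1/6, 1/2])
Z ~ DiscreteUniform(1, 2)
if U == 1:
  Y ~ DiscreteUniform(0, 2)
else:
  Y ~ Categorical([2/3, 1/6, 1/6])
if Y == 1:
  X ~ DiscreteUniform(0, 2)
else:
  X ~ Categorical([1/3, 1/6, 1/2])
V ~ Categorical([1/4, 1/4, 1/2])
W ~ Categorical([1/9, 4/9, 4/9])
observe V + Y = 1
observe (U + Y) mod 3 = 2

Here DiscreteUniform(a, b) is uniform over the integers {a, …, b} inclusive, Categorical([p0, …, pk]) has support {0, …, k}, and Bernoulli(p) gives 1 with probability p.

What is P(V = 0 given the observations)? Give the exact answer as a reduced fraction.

Enumerate traces; 36 have nonzero weight after conditioning:
  (U=1, Z=1, Y=1, X=0, V=0, W=0) weight 1/3888
  (U=1, Z=1, Y=1, X=0, V=0, W=1) weight 1/972
  (U=1, Z=1, Y=1, X=0, V=0, W=2) weight 1/972
  (U=1, Z=1, Y=1, X=1, V=0, W=0) weight 1/3888
  (U=1, Z=1, Y=1, X=1, V=0, W=1) weight 1/972
  (U=1, Z=1, Y=1, X=1, V=0, W=2) weight 1/972
  (U=1, Z=1, Y=1, X=2, V=0, W=0) weight 1/3888
  (U=1, Z=1, Y=1, X=2, V=0, W=1) weight 1/972
  (U=2, Z=1, Y=0, X=0, V=1, W=0) weight 1/648
  … 27 more
Group by V:
  weight(V=0) = 1/72
  weight(V=1) = 1/12
Total weight = 1/72 + 1/12 = 7/72
P(V=0 | obs) = 1/72 / 7/72 = 1/7
P(V=1 | obs) = 1/12 / 7/72 = 6/7

P(V = 0 | obs) = 1/7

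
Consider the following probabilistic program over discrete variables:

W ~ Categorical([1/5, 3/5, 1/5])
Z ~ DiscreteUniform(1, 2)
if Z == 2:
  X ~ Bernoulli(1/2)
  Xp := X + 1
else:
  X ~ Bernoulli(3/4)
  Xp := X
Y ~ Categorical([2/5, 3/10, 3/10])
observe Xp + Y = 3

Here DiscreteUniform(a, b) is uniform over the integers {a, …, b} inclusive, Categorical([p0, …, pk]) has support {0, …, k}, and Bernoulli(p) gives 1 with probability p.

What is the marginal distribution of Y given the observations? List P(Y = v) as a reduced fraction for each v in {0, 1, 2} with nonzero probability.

Enumerate traces; 9 have nonzero weight after conditioning:
  (W=0, Z=1, X=1, Y=2) weight 9/400
  (W=0, Z=2, X=0, Y=2) weight 3/200
  (W=0, Z=2, X=1, Y=1) weight 3/200
  (W=1, Z=1, X=1, Y=2) weight 27/400
  (W=1, Z=2, X=0, Y=2) weight 9/200
  (W=1, Z=2, X=1, Y=1) weight 9/200
  (W=2, Z=1, X=1, Y=2) weight 9/400
  (W=2, Z=2, X=0, Y=2) weight 3/200
  … 1 more
Group by Y:
  weight(Y=1) = 3/40
  weight(Y=2) = 3/16
Total weight = 3/40 + 3/16 = 21/80
P(Y=1 | obs) = 3/40 / 21/80 = 2/7
P(Y=2 | obs) = 3/16 / 21/80 = 5/7

P(Y=1) = 2/7, P(Y=2) = 5/7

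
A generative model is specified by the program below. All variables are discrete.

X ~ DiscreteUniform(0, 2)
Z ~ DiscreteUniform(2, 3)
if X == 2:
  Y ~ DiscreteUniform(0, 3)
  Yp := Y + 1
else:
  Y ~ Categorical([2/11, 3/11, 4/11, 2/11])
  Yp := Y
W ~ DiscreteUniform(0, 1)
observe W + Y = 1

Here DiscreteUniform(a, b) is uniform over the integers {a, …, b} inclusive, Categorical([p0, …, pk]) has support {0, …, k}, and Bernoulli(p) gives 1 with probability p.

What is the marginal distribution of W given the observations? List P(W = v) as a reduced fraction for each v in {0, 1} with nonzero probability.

P(W=0) = 35/62, P(W=1) = 27/62

Enumerate traces; 12 have nonzero weight after conditioning:
  (X=0, Z=2, Y=0, W=1) weight 1/66
  (X=0, Z=2, Y=1, W=0) weight 1/44
  (X=0, Z=3, Y=0, W=1) weight 1/66
  (X=0, Z=3, Y=1, W=0) weight 1/44
  (X=1, Z=2, Y=0, W=1) weight 1/66
  (X=1, Z=2, Y=1, W=0) weight 1/44
  (X=1, Z=3, Y=0, W=1) weight 1/66
  (X=1, Z=3, Y=1, W=0) weight 1/44
  … 4 more
Group by W:
  weight(W=0) = 35/264
  weight(W=1) = 9/88
Total weight = 35/264 + 9/88 = 31/132
P(W=0 | obs) = 35/264 / 31/132 = 35/62
P(W=1 | obs) = 9/88 / 31/132 = 27/62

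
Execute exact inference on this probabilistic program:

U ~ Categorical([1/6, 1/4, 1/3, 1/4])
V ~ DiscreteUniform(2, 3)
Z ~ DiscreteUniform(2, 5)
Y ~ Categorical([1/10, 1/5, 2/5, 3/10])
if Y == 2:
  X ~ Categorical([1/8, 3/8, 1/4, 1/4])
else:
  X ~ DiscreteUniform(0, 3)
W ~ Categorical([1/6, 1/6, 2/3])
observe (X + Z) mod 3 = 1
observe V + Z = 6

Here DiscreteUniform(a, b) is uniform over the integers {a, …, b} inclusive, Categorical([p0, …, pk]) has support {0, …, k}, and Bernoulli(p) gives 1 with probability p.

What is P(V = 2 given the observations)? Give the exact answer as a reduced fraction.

P(V = 2 | obs) = 3/5

Enumerate traces; 144 have nonzero weight after conditioning:
  (U=0, V=2, Z=4, Y=0, X=0, W=0) weight 1/11520
  (U=0, V=2, Z=4, Y=0, X=0, W=1) weight 1/11520
  (U=0, V=2, Z=4, Y=0, X=0, W=2) weight 1/2880
  (U=0, V=2, Z=4, Y=0, X=3, W=0) weight 1/11520
  (U=0, V=2, Z=4, Y=0, X=3, W=1) weight 1/11520
  (U=0, V=2, Z=4, Y=0, X=3, W=2) weight 1/2880
  (U=0, V=2, Z=4, Y=1, X=0, W=0) weight 1/5760
  (U=0, V=2, Z=4, Y=1, X=0, W=1) weight 1/5760
  (U=0, V=3, Z=3, Y=0, X=1, W=0) weight 1/11520
  … 135 more
Group by V:
  weight(V=2) = 9/160
  weight(V=3) = 3/80
Total weight = 9/160 + 3/80 = 3/32
P(V=2 | obs) = 9/160 / 3/32 = 3/5
P(V=3 | obs) = 3/80 / 3/32 = 2/5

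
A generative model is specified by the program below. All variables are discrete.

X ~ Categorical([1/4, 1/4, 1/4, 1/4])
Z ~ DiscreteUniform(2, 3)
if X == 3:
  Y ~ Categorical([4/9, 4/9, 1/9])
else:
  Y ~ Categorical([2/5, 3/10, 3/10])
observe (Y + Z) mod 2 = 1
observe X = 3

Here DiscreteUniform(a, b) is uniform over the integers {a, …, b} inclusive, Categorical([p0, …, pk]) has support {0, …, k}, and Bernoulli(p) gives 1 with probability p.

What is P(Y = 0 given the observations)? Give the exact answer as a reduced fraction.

P(Y = 0 | obs) = 4/9

Enumerate traces; 3 have nonzero weight after conditioning:
  (X=3, Z=2, Y=1) weight 1/18
  (X=3, Z=3, Y=0) weight 1/18
  (X=3, Z=3, Y=2) weight 1/72
Group by Y:
  weight(Y=0) = 1/18
  weight(Y=1) = 1/18
  weight(Y=2) = 1/72
Total weight = 1/18 + 1/18 + 1/72 = 1/8
P(Y=0 | obs) = 1/18 / 1/8 = 4/9
P(Y=1 | obs) = 1/18 / 1/8 = 4/9
P(Y=2 | obs) = 1/72 / 1/8 = 1/9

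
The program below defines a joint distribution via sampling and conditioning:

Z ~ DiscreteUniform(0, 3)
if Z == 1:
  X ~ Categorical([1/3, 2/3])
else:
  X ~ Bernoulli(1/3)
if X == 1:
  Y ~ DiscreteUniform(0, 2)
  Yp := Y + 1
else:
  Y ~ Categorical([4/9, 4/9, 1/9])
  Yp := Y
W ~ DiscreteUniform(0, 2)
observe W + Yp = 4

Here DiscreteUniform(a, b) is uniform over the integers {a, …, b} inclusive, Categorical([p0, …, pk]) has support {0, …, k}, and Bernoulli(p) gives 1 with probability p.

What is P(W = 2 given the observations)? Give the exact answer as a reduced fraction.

Enumerate traces; 12 have nonzero weight after conditioning:
  (Z=0, X=0, Y=2, W=2) weight 1/162
  (Z=0, X=1, Y=1, W=2) weight 1/108
  (Z=0, X=1, Y=2, W=1) weight 1/108
  (Z=1, X=0, Y=2, W=2) weight 1/324
  (Z=1, X=1, Y=1, W=2) weight 1/54
  (Z=1, X=1, Y=2, W=1) weight 1/54
  (Z=2, X=0, Y=2, W=2) weight 1/162
  (Z=2, X=1, Y=1, W=2) weight 1/108
  … 4 more
Group by W:
  weight(W=1) = 5/108
  weight(W=2) = 11/162
Total weight = 5/108 + 11/162 = 37/324
P(W=1 | obs) = 5/108 / 37/324 = 15/37
P(W=2 | obs) = 11/162 / 37/324 = 22/37

P(W = 2 | obs) = 22/37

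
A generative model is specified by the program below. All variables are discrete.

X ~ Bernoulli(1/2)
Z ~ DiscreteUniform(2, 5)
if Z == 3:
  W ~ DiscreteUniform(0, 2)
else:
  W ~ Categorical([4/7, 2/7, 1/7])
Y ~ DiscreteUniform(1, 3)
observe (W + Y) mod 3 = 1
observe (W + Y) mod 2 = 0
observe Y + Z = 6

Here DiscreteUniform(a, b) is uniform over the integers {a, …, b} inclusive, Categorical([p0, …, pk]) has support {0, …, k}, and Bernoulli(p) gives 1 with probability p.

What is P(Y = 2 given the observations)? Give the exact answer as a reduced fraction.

Enumerate traces; 4 have nonzero weight after conditioning:
  (X=0, Z=3, W=1, Y=3) weight 1/72
  (X=0, Z=4, W=2, Y=2) weight 1/168
  (X=1, Z=3, W=1, Y=3) weight 1/72
  (X=1, Z=4, W=2, Y=2) weight 1/168
Group by Y:
  weight(Y=2) = 1/84
  weight(Y=3) = 1/36
Total weight = 1/84 + 1/36 = 5/126
P(Y=2 | obs) = 1/84 / 5/126 = 3/10
P(Y=3 | obs) = 1/36 / 5/126 = 7/10

P(Y = 2 | obs) = 3/10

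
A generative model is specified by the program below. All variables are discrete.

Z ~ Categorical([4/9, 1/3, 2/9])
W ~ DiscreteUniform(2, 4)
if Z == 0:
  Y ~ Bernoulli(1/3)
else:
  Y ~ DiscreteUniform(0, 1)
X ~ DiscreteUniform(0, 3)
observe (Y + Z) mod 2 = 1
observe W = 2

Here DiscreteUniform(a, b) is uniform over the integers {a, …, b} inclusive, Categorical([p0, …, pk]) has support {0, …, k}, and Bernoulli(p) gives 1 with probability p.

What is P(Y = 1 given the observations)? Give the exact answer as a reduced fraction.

P(Y = 1 | obs) = 14/23

Enumerate traces; 12 have nonzero weight after conditioning:
  (Z=0, W=2, Y=1, X=0) weight 1/81
  (Z=0, W=2, Y=1, X=1) weight 1/81
  (Z=0, W=2, Y=1, X=2) weight 1/81
  (Z=0, W=2, Y=1, X=3) weight 1/81
  (Z=1, W=2, Y=0, X=0) weight 1/72
  (Z=1, W=2, Y=0, X=1) weight 1/72
  (Z=1, W=2, Y=0, X=2) weight 1/72
  (Z=1, W=2, Y=0, X=3) weight 1/72
  … 4 more
Group by Y:
  weight(Y=0) = 1/18
  weight(Y=1) = 7/81
Total weight = 1/18 + 7/81 = 23/162
P(Y=0 | obs) = 1/18 / 23/162 = 9/23
P(Y=1 | obs) = 7/81 / 23/162 = 14/23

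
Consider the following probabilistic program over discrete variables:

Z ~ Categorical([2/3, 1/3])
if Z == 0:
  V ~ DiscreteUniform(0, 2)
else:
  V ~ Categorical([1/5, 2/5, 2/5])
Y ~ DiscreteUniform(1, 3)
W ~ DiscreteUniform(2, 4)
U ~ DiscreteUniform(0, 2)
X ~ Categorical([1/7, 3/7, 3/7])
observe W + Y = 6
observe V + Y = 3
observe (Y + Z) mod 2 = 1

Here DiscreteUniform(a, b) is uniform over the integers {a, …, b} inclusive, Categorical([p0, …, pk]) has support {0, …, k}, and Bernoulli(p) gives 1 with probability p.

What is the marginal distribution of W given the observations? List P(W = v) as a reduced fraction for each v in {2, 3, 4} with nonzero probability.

Enumerate traces; 18 have nonzero weight after conditioning:
  (Z=0, V=0, Y=3, W=3, U=0, X=0) weight 2/1701
  (Z=0, V=0, Y=3, W=3, U=0, X=1) weight 2/567
  (Z=0, V=0, Y=3, W=3, U=0, X=2) weight 2/567
  (Z=0, V=0, Y=3, W=3, U=1, X=0) weight 2/1701
  (Z=0, V=0, Y=3, W=3, U=1, X=1) weight 2/567
  (Z=0, V=0, Y=3, W=3, U=1, X=2) weight 2/567
  (Z=0, V=0, Y=3, W=3, U=2, X=0) weight 2/1701
  (Z=0, V=0, Y=3, W=3, U=2, X=1) weight 2/567
  (Z=1, V=1, Y=2, W=4, U=0, X=0) weight 2/2835
  … 9 more
Group by W:
  weight(W=3) = 2/81
  weight(W=4) = 2/135
Total weight = 2/81 + 2/135 = 16/405
P(W=3 | obs) = 2/81 / 16/405 = 5/8
P(W=4 | obs) = 2/135 / 16/405 = 3/8

P(W=3) = 5/8, P(W=4) = 3/8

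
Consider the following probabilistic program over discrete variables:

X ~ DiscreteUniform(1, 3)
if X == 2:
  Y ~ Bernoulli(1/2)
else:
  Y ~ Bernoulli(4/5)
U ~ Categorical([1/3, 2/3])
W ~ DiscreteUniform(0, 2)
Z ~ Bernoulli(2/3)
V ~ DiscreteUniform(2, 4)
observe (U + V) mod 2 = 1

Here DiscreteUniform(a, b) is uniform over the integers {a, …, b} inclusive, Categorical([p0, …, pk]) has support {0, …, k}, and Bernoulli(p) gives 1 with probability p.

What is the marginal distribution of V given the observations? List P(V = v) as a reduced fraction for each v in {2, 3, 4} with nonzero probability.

P(V=2) = 2/5, P(V=3) = 1/5, P(V=4) = 2/5

Enumerate traces; 108 have nonzero weight after conditioning:
  (X=1, Y=0, U=0, W=0, Z=0, V=3) weight 1/1215
  (X=1, Y=0, U=0, W=0, Z=1, V=3) weight 2/1215
  (X=1, Y=0, U=0, W=1, Z=0, V=3) weight 1/1215
  (X=1, Y=0, U=0, W=1, Z=1, V=3) weight 2/1215
  (X=1, Y=0, U=0, W=2, Z=0, V=3) weight 1/1215
  (X=1, Y=0, U=0, W=2, Z=1, V=3) weight 2/1215
  (X=1, Y=0, U=1, W=0, Z=0, V=2) weight 2/1215
  (X=1, Y=0, U=1, W=0, Z=0, V=4) weight 2/1215
  … 100 more
Group by V:
  weight(V=2) = 2/9
  weight(V=3) = 1/9
  weight(V=4) = 2/9
Total weight = 2/9 + 1/9 + 2/9 = 5/9
P(V=2 | obs) = 2/9 / 5/9 = 2/5
P(V=3 | obs) = 1/9 / 5/9 = 1/5
P(V=4 | obs) = 2/9 / 5/9 = 2/5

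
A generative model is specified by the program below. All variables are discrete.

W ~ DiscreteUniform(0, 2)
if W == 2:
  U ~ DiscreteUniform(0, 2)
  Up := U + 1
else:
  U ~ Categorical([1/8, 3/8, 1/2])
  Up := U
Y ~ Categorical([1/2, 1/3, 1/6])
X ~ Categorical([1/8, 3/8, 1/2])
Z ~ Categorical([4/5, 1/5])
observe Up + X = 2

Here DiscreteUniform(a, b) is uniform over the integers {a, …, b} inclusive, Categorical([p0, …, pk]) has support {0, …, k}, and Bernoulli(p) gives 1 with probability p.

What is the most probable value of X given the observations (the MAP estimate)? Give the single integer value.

Enumerate traces; 48 have nonzero weight after conditioning:
  (W=0, U=0, Y=0, X=2, Z=0) weight 1/120
  (W=0, U=0, Y=0, X=2, Z=1) weight 1/480
  (W=0, U=0, Y=1, X=2, Z=0) weight 1/180
  (W=0, U=0, Y=1, X=2, Z=1) weight 1/720
  (W=0, U=0, Y=2, X=2, Z=0) weight 1/360
  (W=0, U=0, Y=2, X=2, Z=1) weight 1/1440
  (W=0, U=1, Y=0, X=1, Z=0) weight 3/160
  (W=0, U=1, Y=0, X=1, Z=1) weight 3/640
  (W=0, U=2, Y=0, X=0, Z=0) weight 1/120
  … 39 more
Group by X:
  weight(X=0) = 1/18
  weight(X=1) = 13/96
  weight(X=2) = 1/24
Total weight = 1/18 + 13/96 + 1/24 = 67/288
P(X=0 | obs) = 1/18 / 67/288 = 16/67
P(X=1 | obs) = 13/96 / 67/288 = 39/67
P(X=2 | obs) = 1/24 / 67/288 = 12/67
argmax = 1

argmax_v P(X = v | obs) = 1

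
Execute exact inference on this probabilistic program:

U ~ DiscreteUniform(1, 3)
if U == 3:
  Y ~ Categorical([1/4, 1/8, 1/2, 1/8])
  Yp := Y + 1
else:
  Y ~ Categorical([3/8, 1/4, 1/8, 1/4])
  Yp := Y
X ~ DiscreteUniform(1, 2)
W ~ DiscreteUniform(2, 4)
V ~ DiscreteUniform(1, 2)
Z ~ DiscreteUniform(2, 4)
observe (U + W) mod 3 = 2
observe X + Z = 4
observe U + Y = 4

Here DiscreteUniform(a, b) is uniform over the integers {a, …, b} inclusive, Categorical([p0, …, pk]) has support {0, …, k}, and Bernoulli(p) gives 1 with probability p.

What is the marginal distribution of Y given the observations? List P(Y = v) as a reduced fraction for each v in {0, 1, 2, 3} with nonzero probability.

Enumerate traces; 12 have nonzero weight after conditioning:
  (U=1, Y=3, X=1, W=4, V=1, Z=3) weight 1/432
  (U=1, Y=3, X=1, W=4, V=2, Z=3) weight 1/432
  (U=1, Y=3, X=2, W=4, V=1, Z=2) weight 1/432
  (U=1, Y=3, X=2, W=4, V=2, Z=2) weight 1/432
  (U=2, Y=2, X=1, W=3, V=1, Z=3) weight 1/864
  (U=2, Y=2, X=1, W=3, V=2, Z=3) weight 1/864
  (U=2, Y=2, X=2, W=3, V=1, Z=2) weight 1/864
  (U=2, Y=2, X=2, W=3, V=2, Z=2) weight 1/864
  (U=3, Y=1, X=1, W=2, V=1, Z=3) weight 1/864
  … 3 more
Group by Y:
  weight(Y=1) = 1/216
  weight(Y=2) = 1/216
  weight(Y=3) = 1/108
Total weight = 1/216 + 1/216 + 1/108 = 1/54
P(Y=1 | obs) = 1/216 / 1/54 = 1/4
P(Y=2 | obs) = 1/216 / 1/54 = 1/4
P(Y=3 | obs) = 1/108 / 1/54 = 1/2

P(Y=1) = 1/4, P(Y=2) = 1/4, P(Y=3) = 1/2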